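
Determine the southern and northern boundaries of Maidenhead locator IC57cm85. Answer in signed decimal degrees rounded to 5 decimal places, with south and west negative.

-62.47917, -62.47500

Field I=8, C=2: +8·20° lon, +2·10° lat → SW at lon -20°, lat -70°.
Square 5, 7: +5·2° lon, +7·1° lat → SW at lon -10°, lat -63°.
Subsquare c=2, m=12: +2·0.0833333° lon, +12·0.0416667° lat → SW at lon -9.83333°, lat -62.5°.
Extended square 8, 5: +8·0.00833333° lon, +5·0.00416667° lat → SW at lon -9.76667°, lat -62.4792°.
Cell spans 0.00833333° lon × 0.00416667° lat.
south -62.47917, north -62.47500.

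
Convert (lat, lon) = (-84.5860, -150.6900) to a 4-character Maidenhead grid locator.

BA45

Offset from 180°W / 90°S: lon 29.31°, lat 5.41°.
Field: lon ⌊29.31/20⌋ = 1 → B; lat ⌊5.41/10⌋ = 0 → A.
Square: lon ⌊9.31/2⌋ = 4; lat ⌊5.41/1⌋ = 5.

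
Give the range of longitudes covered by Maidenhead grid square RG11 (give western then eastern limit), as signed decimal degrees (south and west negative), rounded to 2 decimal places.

Field R=17, G=6: +17·20° lon, +6·10° lat → SW at lon 160°, lat -30°.
Square 1, 1: +1·2° lon, +1·1° lat → SW at lon 162°, lat -29°.
Cell spans 2° lon × 1° lat.
west 162.00, east 164.00.

162.00, 164.00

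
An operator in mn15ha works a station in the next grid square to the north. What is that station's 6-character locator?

MN15hb

Latitude subsquare a = 0; +1 → 1 = b.
The longitude characters are unchanged.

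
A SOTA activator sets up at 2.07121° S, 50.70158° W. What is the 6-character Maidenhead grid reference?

GI47pw

Add 180° to longitude and 90° to latitude: 129.2984, 87.9288.
Field: 129.2984/20 → 6 → G, 87.9288/10 → 8 → I; chars GI.
Square: 9.2984/2 → 4, 7.9288/1 → 7; chars 47.
Subsquare: 1.2984/0.0833333 → 15 → p, 0.9288/0.0416667 → 22 → w; chars pw.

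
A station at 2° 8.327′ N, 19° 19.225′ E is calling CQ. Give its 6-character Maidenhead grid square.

JJ92pd

Offset from 180°W / 90°S: lon 199.3204°, lat 92.1388°.
Field: lon ⌊199.3204/20⌋ = 9 → J; lat ⌊92.1388/10⌋ = 9 → J.
Square: lon ⌊19.3204/2⌋ = 9; lat ⌊2.1388/1⌋ = 2.
Subsquare: lon ⌊1.3204/0.0833333⌋ = 15 → p; lat ⌊0.1388/0.0416667⌋ = 3 → d.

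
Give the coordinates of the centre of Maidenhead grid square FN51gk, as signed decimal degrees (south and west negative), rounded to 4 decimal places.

Field F=5, N=13: +5·20° lon, +13·10° lat → SW at lon -80°, lat 40°.
Square 5, 1: +5·2° lon, +1·1° lat → SW at lon -70°, lat 41°.
Subsquare g=6, k=10: +6·0.0833333° lon, +10·0.0416667° lat → SW at lon -69.5°, lat 41.4167°.
Cell spans 0.0833333° lon × 0.0416667° lat. Centre is SW corner plus half of each.
latitude 41.4375, longitude -69.4583.

41.4375, -69.4583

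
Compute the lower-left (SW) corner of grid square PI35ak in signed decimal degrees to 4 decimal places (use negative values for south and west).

Field P=15, I=8: +15·20° lon, +8·10° lat → SW at lon 120°, lat -10°.
Square 3, 5: +3·2° lon, +5·1° lat → SW at lon 126°, lat -5°.
Subsquare a=0, k=10: +0·0.0833333° lon, +10·0.0416667° lat → SW at lon 126°, lat -4.58333°.
latitude -4.5833, longitude 126.0000.

-4.5833, 126.0000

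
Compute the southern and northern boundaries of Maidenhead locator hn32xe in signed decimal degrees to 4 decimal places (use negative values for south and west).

42.1667, 42.2083

Field H=7, N=13: +7·20° lon, +13·10° lat → SW at lon -40°, lat 40°.
Square 3, 2: +3·2° lon, +2·1° lat → SW at lon -34°, lat 42°.
Subsquare x=23, e=4: +23·0.0833333° lon, +4·0.0416667° lat → SW at lon -32.0833°, lat 42.1667°.
Cell spans 0.0833333° lon × 0.0416667° lat.
south 42.1667, north 42.2083.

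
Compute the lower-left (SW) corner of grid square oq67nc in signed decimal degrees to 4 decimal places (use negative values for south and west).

Field O=14, Q=16: +14·20° lon, +16·10° lat → SW at lon 100°, lat 70°.
Square 6, 7: +6·2° lon, +7·1° lat → SW at lon 112°, lat 77°.
Subsquare n=13, c=2: +13·0.0833333° lon, +2·0.0416667° lat → SW at lon 113.083°, lat 77.0833°.
latitude 77.0833, longitude 113.0833.

77.0833, 113.0833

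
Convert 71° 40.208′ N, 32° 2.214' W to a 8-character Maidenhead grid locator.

HQ31xq50

Add 180° to longitude and 90° to latitude: 147.96310, 161.67013.
Field (20°×10°, letters A–R): lon ⌊147.96310/20⌋ = 7 → H; lat ⌊161.67013/10⌋ = 16 → Q.
Square (2°×1°, digits 0–9): lon ⌊7.96310/2⌋ = 3; lat ⌊1.67013/1⌋ = 1.
Subsquare (5′×2.5′, letters a–x): lon ⌊1.96310/0.0833333⌋ = 23 → x; lat ⌊0.67013/0.0416667⌋ = 16 → q.
Extended square (30″×15″, digits 0–9): lon ⌊0.04643/0.00833333⌋ = 5; lat ⌊0.00347/0.00416667⌋ = 0.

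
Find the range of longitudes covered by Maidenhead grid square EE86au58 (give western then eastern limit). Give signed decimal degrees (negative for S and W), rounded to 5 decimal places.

Field E=4, E=4: +4·20° lon, +4·10° lat → SW at lon -100°, lat -50°.
Square 8, 6: +8·2° lon, +6·1° lat → SW at lon -84°, lat -44°.
Subsquare a=0, u=20: +0·0.0833333° lon, +20·0.0416667° lat → SW at lon -84°, lat -43.1667°.
Extended square 5, 8: +5·0.00833333° lon, +8·0.00416667° lat → SW at lon -83.9583°, lat -43.1333°.
Cell spans 0.00833333° lon × 0.00416667° lat.
west -83.95833, east -83.95000.

-83.95833, -83.95000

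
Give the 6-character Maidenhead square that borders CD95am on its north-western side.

Longitude subsquare a = 0; −1 → -1, wraps to 23 = x, carry into square.
Longitude square 9; −1 → 8.
Latitude subsquare m = 12; +1 → 13 = n.

CD85xn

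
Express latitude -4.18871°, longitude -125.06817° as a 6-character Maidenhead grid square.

Offset from 180°W / 90°S: lon 54.9318°, lat 85.8113°.
Field: lon ⌊54.9318/20⌋ = 2 → C; lat ⌊85.8113/10⌋ = 8 → I.
Square: lon ⌊14.9318/2⌋ = 7; lat ⌊5.8113/1⌋ = 5.
Subsquare: lon ⌊0.9318/0.0833333⌋ = 11 → l; lat ⌊0.8113/0.0416667⌋ = 19 → t.

CI75lt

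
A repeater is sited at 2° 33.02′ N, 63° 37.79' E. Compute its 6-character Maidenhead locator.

Shift to the Maidenhead origin (180°W, 90°S): lon 243.6298, lat 92.5503.
Field: lon ⌊243.6298/20⌋ = 12 → M; lat ⌊92.5503/10⌋ = 9 → J.
Square: lon ⌊3.6298/2⌋ = 1; lat ⌊2.5503/1⌋ = 2.
Subsquare: lon ⌊1.6298/0.0833333⌋ = 19 → t; lat ⌊0.5503/0.0416667⌋ = 13 → n.

MJ12tn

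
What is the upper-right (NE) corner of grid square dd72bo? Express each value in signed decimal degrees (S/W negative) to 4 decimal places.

Field D=3, D=3: +3·20° lon, +3·10° lat → SW at lon -120°, lat -60°.
Square 7, 2: +7·2° lon, +2·1° lat → SW at lon -106°, lat -58°.
Subsquare b=1, o=14: +1·0.0833333° lon, +14·0.0416667° lat → SW at lon -105.917°, lat -57.4167°.
Cell spans 0.0833333° lon × 0.0416667° lat. NE corner is SW corner plus one full cell.
latitude -57.3750, longitude -105.8333.

-57.3750, -105.8333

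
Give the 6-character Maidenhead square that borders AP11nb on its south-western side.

AP11ma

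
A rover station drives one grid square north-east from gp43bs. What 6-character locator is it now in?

GP43ct

Longitude subsquare b = 1; +1 → 2 = c.
Latitude subsquare s = 18; +1 → 19 = t.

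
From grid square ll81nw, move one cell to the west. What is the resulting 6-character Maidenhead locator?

Longitude subsquare n = 13; −1 → 12 = m.
The latitude characters are unchanged.

LL81mw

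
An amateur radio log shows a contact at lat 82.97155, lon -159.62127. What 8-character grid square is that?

Offset from 180°W / 90°S: lon 20.37873°, lat 172.97155°.
Field (20°×10°, letters A–R): 20.37873/20 → 1 → B, 172.97155/10 → 17 → R; chars BR.
Square (2°×1°, digits 0–9): 0.37873/2 → 0, 2.97155/1 → 2; chars 02.
Subsquare (5′×2.5′, letters a–x): 0.37873/0.0833333 → 4 → e, 0.97155/0.0416667 → 23 → x; chars ex.
Extended square (30″×15″, digits 0–9): 0.04540/0.00833333 → 5, 0.01322/0.00416667 → 3; chars 53.

BR02ex53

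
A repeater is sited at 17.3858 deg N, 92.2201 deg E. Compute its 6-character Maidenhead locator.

Add 180° to longitude and 90° to latitude: 272.2201, 107.3858.
Field (20°×10°, letters A–R): lon ⌊272.2201/20⌋ = 13 → N; lat ⌊107.3858/10⌋ = 10 → K.
Square (2°×1°, digits 0–9): lon ⌊12.2201/2⌋ = 6; lat ⌊7.3858/1⌋ = 7.
Subsquare (5′×2.5′, letters a–x): lon ⌊0.2201/0.0833333⌋ = 2 → c; lat ⌊0.3858/0.0416667⌋ = 9 → j.

NK67cj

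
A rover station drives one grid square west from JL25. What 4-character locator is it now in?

JL15

Longitude square 2; −1 → 1.
The latitude characters are unchanged.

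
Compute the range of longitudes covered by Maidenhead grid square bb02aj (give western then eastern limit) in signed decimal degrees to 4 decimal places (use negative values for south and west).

Field B=1, B=1: +1·20° lon, +1·10° lat → SW at lon -160°, lat -80°.
Square 0, 2: +0·2° lon, +2·1° lat → SW at lon -160°, lat -78°.
Subsquare a=0, j=9: +0·0.0833333° lon, +9·0.0416667° lat → SW at lon -160°, lat -77.625°.
Cell spans 0.0833333° lon × 0.0416667° lat.
west -160.0000, east -159.9167.

-160.0000, -159.9167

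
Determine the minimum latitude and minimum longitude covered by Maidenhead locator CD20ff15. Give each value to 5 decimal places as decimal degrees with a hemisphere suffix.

59.77083° S, 135.57500° W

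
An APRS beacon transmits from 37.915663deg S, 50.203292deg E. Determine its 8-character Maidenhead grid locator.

LF52cc40

Shift to the Maidenhead origin (180°W, 90°S): lon 230.20329, lat 52.08434.
Field: lon ⌊230.20329/20⌋ = 11 → L; lat ⌊52.08434/10⌋ = 5 → F.
Square: lon ⌊10.20329/2⌋ = 5; lat ⌊2.08434/1⌋ = 2.
Subsquare: lon ⌊0.20329/0.0833333⌋ = 2 → c; lat ⌊0.08434/0.0416667⌋ = 2 → c.
Extended square: lon ⌊0.03663/0.00833333⌋ = 4; lat ⌊0.00100/0.00416667⌋ = 0.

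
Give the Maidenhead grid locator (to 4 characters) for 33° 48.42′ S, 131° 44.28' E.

PF56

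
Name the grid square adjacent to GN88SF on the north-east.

Longitude subsquare s = 18; +1 → 19 = t.
Latitude subsquare f = 5; +1 → 6 = g.

GN88tg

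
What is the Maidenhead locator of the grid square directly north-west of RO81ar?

RO71xs

Longitude subsquare a = 0; −1 → -1, wraps to 23 = x, carry into square.
Longitude square 8; −1 → 7.
Latitude subsquare r = 17; +1 → 18 = s.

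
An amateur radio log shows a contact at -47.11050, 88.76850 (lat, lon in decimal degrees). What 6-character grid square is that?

NE42jv

Add 180° to longitude and 90° to latitude: 268.7685, 42.8895.
Field: lon ⌊268.7685/20⌋ = 13 → N; lat ⌊42.8895/10⌋ = 4 → E.
Square: lon ⌊8.7685/2⌋ = 4; lat ⌊2.8895/1⌋ = 2.
Subsquare: lon ⌊0.7685/0.0833333⌋ = 9 → j; lat ⌊0.8895/0.0416667⌋ = 21 → v.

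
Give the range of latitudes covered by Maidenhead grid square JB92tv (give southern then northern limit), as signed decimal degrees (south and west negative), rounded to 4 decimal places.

-77.1250, -77.0833

Field J=9, B=1: +9·20° lon, +1·10° lat → SW at lon 0°, lat -80°.
Square 9, 2: +9·2° lon, +2·1° lat → SW at lon 18°, lat -78°.
Subsquare t=19, v=21: +19·0.0833333° lon, +21·0.0416667° lat → SW at lon 19.5833°, lat -77.125°.
Cell spans 0.0833333° lon × 0.0416667° lat.
south -77.1250, north -77.0833.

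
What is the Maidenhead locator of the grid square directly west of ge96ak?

Longitude subsquare a = 0; −1 → -1, wraps to 23 = x, carry into square.
Longitude square 9; −1 → 8.
The latitude characters are unchanged.

GE86xk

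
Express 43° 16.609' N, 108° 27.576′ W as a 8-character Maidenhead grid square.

DN53sg46

Shift to the Maidenhead origin (180°W, 90°S): lon 71.54040, lat 133.27682.
Field (20°×10°, letters A–R): lon ⌊71.54040/20⌋ = 3 → D; lat ⌊133.27682/10⌋ = 13 → N.
Square (2°×1°, digits 0–9): lon ⌊11.54040/2⌋ = 5; lat ⌊3.27682/1⌋ = 3.
Subsquare (5′×2.5′, letters a–x): lon ⌊1.54040/0.0833333⌋ = 18 → s; lat ⌊0.27682/0.0416667⌋ = 6 → g.
Extended square (30″×15″, digits 0–9): lon ⌊0.04040/0.00833333⌋ = 4; lat ⌊0.02682/0.00416667⌋ = 6.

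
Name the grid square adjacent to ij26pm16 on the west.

IJ26pm06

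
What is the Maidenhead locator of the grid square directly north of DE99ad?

DE99ae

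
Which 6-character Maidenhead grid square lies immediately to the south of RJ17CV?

Latitude subsquare v = 21; −1 → 20 = u.
The longitude characters are unchanged.

RJ17cu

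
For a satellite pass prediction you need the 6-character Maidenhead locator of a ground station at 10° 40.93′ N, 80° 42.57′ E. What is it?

NK00iq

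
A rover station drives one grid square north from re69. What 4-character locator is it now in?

RF60

Latitude square 9; +1 → 10, wraps to 0, carry into field.
Latitude field E = 4; +1 → 5 = F.
The longitude characters are unchanged.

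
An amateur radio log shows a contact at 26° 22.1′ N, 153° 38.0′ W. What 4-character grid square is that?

Shift to the Maidenhead origin (180°W, 90°S): lon 26.37, lat 116.37.
Field: 26.37/20 → 1 → B, 116.37/10 → 11 → L; chars BL.
Square: 6.37/2 → 3, 6.37/1 → 6; chars 36.

BL36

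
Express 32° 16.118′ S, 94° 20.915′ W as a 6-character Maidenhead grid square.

EF27tr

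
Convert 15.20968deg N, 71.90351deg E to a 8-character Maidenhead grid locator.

MK55wf80

Offset from 180°W / 90°S: lon 251.90351°, lat 105.20968°.
Field: 251.90351/20 → 12 → M, 105.20968/10 → 10 → K; chars MK.
Square: 11.90351/2 → 5, 5.20968/1 → 5; chars 55.
Subsquare: 1.90351/0.0833333 → 22 → w, 0.20968/0.0416667 → 5 → f; chars wf.
Extended square: 0.07018/0.00833333 → 8, 0.00135/0.00416667 → 0; chars 80.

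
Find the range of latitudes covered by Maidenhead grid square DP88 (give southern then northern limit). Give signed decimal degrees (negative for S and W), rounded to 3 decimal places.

68.000, 69.000

Field D=3, P=15: +3·20° lon, +15·10° lat → SW at lon -120°, lat 60°.
Square 8, 8: +8·2° lon, +8·1° lat → SW at lon -104°, lat 68°.
Cell spans 2° lon × 1° lat.
south 68.000, north 69.000.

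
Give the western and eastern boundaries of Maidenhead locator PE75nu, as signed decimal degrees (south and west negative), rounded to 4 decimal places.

135.0833, 135.1667

Field P=15, E=4: +15·20° lon, +4·10° lat → SW at lon 120°, lat -50°.
Square 7, 5: +7·2° lon, +5·1° lat → SW at lon 134°, lat -45°.
Subsquare n=13, u=20: +13·0.0833333° lon, +20·0.0416667° lat → SW at lon 135.083°, lat -44.1667°.
Cell spans 0.0833333° lon × 0.0416667° lat.
west 135.0833, east 135.1667.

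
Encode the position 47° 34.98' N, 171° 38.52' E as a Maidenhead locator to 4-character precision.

RN57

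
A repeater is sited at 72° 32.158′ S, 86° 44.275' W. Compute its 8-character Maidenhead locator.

EB67pl11

Add 180° to longitude and 90° to latitude: 93.26208, 17.46403.
Field: 93.26208/20 → 4 → E, 17.46403/10 → 1 → B; chars EB.
Square: 13.26208/2 → 6, 7.46403/1 → 7; chars 67.
Subsquare: 1.26208/0.0833333 → 15 → p, 0.46403/0.0416667 → 11 → l; chars pl.
Extended square: 0.01208/0.00833333 → 1, 0.00570/0.00416667 → 1; chars 11.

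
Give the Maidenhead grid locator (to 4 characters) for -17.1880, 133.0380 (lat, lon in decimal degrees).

Add 180° to longitude and 90° to latitude: 313.04, 72.81.
Field: 313.04/20 → 15 → P, 72.81/10 → 7 → H; chars PH.
Square: 13.04/2 → 6, 2.81/1 → 2; chars 62.

PH62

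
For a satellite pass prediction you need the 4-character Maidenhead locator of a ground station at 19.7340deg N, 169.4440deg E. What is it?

Offset from 180°W / 90°S: lon 349.44°, lat 109.73°.
Field (20°×10°, letters A–R): lon ⌊349.44/20⌋ = 17 → R; lat ⌊109.73/10⌋ = 10 → K.
Square (2°×1°, digits 0–9): lon ⌊9.44/2⌋ = 4; lat ⌊9.73/1⌋ = 9.

RK49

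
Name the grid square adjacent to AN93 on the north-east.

Longitude square 9; +1 → 10, wraps to 0, carry into field.
Longitude field A = 0; +1 → 1 = B.
Latitude square 3; +1 → 4.

BN04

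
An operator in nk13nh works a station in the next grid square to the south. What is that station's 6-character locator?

Latitude subsquare h = 7; −1 → 6 = g.
The longitude characters are unchanged.

NK13ng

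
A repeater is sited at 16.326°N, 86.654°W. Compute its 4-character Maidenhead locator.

EK66

Shift to the Maidenhead origin (180°W, 90°S): lon 93.35, lat 106.33.
Field (20°×10°, letters A–R): 93.35/20 → 4 → E, 106.33/10 → 10 → K; chars EK.
Square (2°×1°, digits 0–9): 13.35/2 → 6, 6.33/1 → 6; chars 66.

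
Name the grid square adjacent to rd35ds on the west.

RD35cs

Longitude subsquare d = 3; −1 → 2 = c.
The latitude characters are unchanged.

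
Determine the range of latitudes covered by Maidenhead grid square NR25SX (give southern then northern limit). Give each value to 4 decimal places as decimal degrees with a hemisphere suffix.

85.9583° N, 86.0000° N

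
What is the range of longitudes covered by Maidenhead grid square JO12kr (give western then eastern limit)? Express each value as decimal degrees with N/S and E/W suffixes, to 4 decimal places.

2.8333° E, 2.9167° E

Field J=9, O=14: +9·20° lon, +14·10° lat → SW at lon 0°, lat 50°.
Square 1, 2: +1·2° lon, +2·1° lat → SW at lon 2°, lat 52°.
Subsquare k=10, r=17: +10·0.0833333° lon, +17·0.0416667° lat → SW at lon 2.83333°, lat 52.7083°.
Cell spans 0.0833333° lon × 0.0416667° lat.
west 2.8333° E, east 2.9167° E.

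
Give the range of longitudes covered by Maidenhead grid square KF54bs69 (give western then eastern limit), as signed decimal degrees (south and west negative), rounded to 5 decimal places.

Field K=10, F=5: +10·20° lon, +5·10° lat → SW at lon 20°, lat -40°.
Square 5, 4: +5·2° lon, +4·1° lat → SW at lon 30°, lat -36°.
Subsquare b=1, s=18: +1·0.0833333° lon, +18·0.0416667° lat → SW at lon 30.0833°, lat -35.25°.
Extended square 6, 9: +6·0.00833333° lon, +9·0.00416667° lat → SW at lon 30.1333°, lat -35.2125°.
Cell spans 0.00833333° lon × 0.00416667° lat.
west 30.13333, east 30.14167.

30.13333, 30.14167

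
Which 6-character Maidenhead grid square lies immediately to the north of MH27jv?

MH27jw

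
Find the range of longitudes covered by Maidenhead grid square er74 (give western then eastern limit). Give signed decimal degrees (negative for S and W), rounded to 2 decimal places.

Field E=4, R=17: +4·20° lon, +17·10° lat → SW at lon -100°, lat 80°.
Square 7, 4: +7·2° lon, +4·1° lat → SW at lon -86°, lat 84°.
Cell spans 2° lon × 1° lat.
west -86.00, east -84.00.

-86.00, -84.00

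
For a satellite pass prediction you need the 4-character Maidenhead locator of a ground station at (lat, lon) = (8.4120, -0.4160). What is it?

IJ98

Shift to the Maidenhead origin (180°W, 90°S): lon 179.58, lat 98.41.
Field: 179.58/20 → 8 → I, 98.41/10 → 9 → J; chars IJ.
Square: 19.58/2 → 9, 8.41/1 → 8; chars 98.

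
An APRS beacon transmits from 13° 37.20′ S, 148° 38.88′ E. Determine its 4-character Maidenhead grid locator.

Offset from 180°W / 90°S: lon 328.65°, lat 76.38°.
Field (20°×10°, letters A–R): 328.65/20 → 16 → Q, 76.38/10 → 7 → H; chars QH.
Square (2°×1°, digits 0–9): 8.65/2 → 4, 6.38/1 → 6; chars 46.

QH46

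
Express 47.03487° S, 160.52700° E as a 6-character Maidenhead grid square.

Offset from 180°W / 90°S: lon 340.5270°, lat 42.9651°.
Field: 340.5270/20 → 17 → R, 42.9651/10 → 4 → E; chars RE.
Square: 0.5270/2 → 0, 2.9651/1 → 2; chars 02.
Subsquare: 0.5270/0.0833333 → 6 → g, 0.9651/0.0416667 → 23 → x; chars gx.

RE02gx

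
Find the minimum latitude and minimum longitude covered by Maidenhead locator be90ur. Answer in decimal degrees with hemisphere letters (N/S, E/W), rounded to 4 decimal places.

49.2917° S, 140.3333° W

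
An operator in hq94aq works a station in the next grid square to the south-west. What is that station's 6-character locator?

HQ84xp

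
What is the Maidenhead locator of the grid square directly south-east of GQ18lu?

Longitude subsquare l = 11; +1 → 12 = m.
Latitude subsquare u = 20; −1 → 19 = t.

GQ18mt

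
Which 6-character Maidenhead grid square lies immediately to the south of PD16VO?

Latitude subsquare o = 14; −1 → 13 = n.
The longitude characters are unchanged.

PD16vn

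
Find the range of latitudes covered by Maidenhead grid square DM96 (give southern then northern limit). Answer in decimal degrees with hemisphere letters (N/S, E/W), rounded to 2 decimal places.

36.00° N, 37.00° N

Field D=3, M=12: +3·20° lon, +12·10° lat → SW at lon -120°, lat 30°.
Square 9, 6: +9·2° lon, +6·1° lat → SW at lon -102°, lat 36°.
Cell spans 2° lon × 1° lat.
south 36.00° N, north 37.00° N.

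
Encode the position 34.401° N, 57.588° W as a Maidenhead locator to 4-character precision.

GM14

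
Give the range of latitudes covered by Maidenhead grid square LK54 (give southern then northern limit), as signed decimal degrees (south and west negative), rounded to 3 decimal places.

Field L=11, K=10: +11·20° lon, +10·10° lat → SW at lon 40°, lat 10°.
Square 5, 4: +5·2° lon, +4·1° lat → SW at lon 50°, lat 14°.
Cell spans 2° lon × 1° lat.
south 14.000, north 15.000.

14.000, 15.000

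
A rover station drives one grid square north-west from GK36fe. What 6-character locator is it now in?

Longitude subsquare f = 5; −1 → 4 = e.
Latitude subsquare e = 4; +1 → 5 = f.

GK36ef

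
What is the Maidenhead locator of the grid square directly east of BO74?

Longitude square 7; +1 → 8.
The latitude characters are unchanged.

BO84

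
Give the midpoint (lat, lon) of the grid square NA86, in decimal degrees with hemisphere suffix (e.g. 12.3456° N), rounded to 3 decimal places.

83.500° S, 97.000° E

Field N=13, A=0: +13·20° lon, +0·10° lat → SW at lon 80°, lat -90°.
Square 8, 6: +8·2° lon, +6·1° lat → SW at lon 96°, lat -84°.
Cell spans 2° lon × 1° lat. Centre is SW corner plus half of each.
latitude 83.500° S, longitude 97.000° E.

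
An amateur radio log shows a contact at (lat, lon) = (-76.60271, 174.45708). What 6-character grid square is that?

Add 180° to longitude and 90° to latitude: 354.4571, 13.3973.
Field (20°×10°, letters A–R): lon ⌊354.4571/20⌋ = 17 → R; lat ⌊13.3973/10⌋ = 1 → B.
Square (2°×1°, digits 0–9): lon ⌊14.4571/2⌋ = 7; lat ⌊3.3973/1⌋ = 3.
Subsquare (5′×2.5′, letters a–x): lon ⌊0.4571/0.0833333⌋ = 5 → f; lat ⌊0.3973/0.0416667⌋ = 9 → j.

RB73fj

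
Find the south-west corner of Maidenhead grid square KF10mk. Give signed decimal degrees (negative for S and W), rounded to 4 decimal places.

Field K=10, F=5: +10·20° lon, +5·10° lat → SW at lon 20°, lat -40°.
Square 1, 0: +1·2° lon, +0·1° lat → SW at lon 22°, lat -40°.
Subsquare m=12, k=10: +12·0.0833333° lon, +10·0.0416667° lat → SW at lon 23°, lat -39.5833°.
latitude -39.5833, longitude 23.0000.

-39.5833, 23.0000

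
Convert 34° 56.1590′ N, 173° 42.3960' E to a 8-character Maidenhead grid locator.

Shift to the Maidenhead origin (180°W, 90°S): lon 353.70660, lat 124.93598.
Field: 353.70660/20 → 17 → R, 124.93598/10 → 12 → M; chars RM.
Square: 13.70660/2 → 6, 4.93598/1 → 4; chars 64.
Subsquare: 1.70660/0.0833333 → 20 → u, 0.93598/0.0416667 → 22 → w; chars uw.
Extended square: 0.03993/0.00833333 → 4, 0.01932/0.00416667 → 4; chars 44.

RM64uw44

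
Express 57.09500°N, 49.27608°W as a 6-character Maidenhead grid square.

GO57ic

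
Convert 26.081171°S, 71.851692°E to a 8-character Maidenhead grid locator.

Offset from 180°W / 90°S: lon 251.85169°, lat 63.91883°.
Field: lon ⌊251.85169/20⌋ = 12 → M; lat ⌊63.91883/10⌋ = 6 → G.
Square: lon ⌊11.85169/2⌋ = 5; lat ⌊3.91883/1⌋ = 3.
Subsquare: lon ⌊1.85169/0.0833333⌋ = 22 → w; lat ⌊0.91883/0.0416667⌋ = 22 → w.
Extended square: lon ⌊0.01836/0.00833333⌋ = 2; lat ⌊0.00216/0.00416667⌋ = 0.

MG53ww20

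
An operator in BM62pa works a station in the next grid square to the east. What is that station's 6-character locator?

Longitude subsquare p = 15; +1 → 16 = q.
The latitude characters are unchanged.

BM62qa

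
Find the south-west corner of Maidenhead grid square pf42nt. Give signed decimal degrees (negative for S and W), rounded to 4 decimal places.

Field P=15, F=5: +15·20° lon, +5·10° lat → SW at lon 120°, lat -40°.
Square 4, 2: +4·2° lon, +2·1° lat → SW at lon 128°, lat -38°.
Subsquare n=13, t=19: +13·0.0833333° lon, +19·0.0416667° lat → SW at lon 129.083°, lat -37.2083°.
latitude -37.2083, longitude 129.0833.

-37.2083, 129.0833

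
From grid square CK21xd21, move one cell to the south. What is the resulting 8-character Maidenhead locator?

Latitude extended square 1; −1 → 0.
The longitude characters are unchanged.

CK21xd20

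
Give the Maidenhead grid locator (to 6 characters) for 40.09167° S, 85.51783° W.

Shift to the Maidenhead origin (180°W, 90°S): lon 94.4822, lat 49.9083.
Field: lon ⌊94.4822/20⌋ = 4 → E; lat ⌊49.9083/10⌋ = 4 → E.
Square: lon ⌊14.4822/2⌋ = 7; lat ⌊9.9083/1⌋ = 9.
Subsquare: lon ⌊0.4822/0.0833333⌋ = 5 → f; lat ⌊0.9083/0.0416667⌋ = 21 → v.

EE79fv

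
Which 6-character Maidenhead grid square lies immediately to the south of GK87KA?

GK86kx

Latitude subsquare a = 0; −1 → -1, wraps to 23 = x, carry into square.
Latitude square 7; −1 → 6.
The longitude characters are unchanged.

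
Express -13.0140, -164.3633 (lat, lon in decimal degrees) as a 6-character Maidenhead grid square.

AH76tx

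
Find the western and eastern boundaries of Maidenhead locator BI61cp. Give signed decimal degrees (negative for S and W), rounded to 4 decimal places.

-147.8333, -147.7500

Field B=1, I=8: +1·20° lon, +8·10° lat → SW at lon -160°, lat -10°.
Square 6, 1: +6·2° lon, +1·1° lat → SW at lon -148°, lat -9°.
Subsquare c=2, p=15: +2·0.0833333° lon, +15·0.0416667° lat → SW at lon -147.833°, lat -8.375°.
Cell spans 0.0833333° lon × 0.0416667° lat.
west -147.8333, east -147.7500.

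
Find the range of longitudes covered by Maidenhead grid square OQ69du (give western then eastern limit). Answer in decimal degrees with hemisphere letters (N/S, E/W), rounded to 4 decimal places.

Field O=14, Q=16: +14·20° lon, +16·10° lat → SW at lon 100°, lat 70°.
Square 6, 9: +6·2° lon, +9·1° lat → SW at lon 112°, lat 79°.
Subsquare d=3, u=20: +3·0.0833333° lon, +20·0.0416667° lat → SW at lon 112.25°, lat 79.8333°.
Cell spans 0.0833333° lon × 0.0416667° lat.
west 112.2500° E, east 112.3333° E.

112.2500° E, 112.3333° E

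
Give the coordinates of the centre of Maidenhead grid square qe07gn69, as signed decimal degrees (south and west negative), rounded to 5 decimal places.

Field Q=16, E=4: +16·20° lon, +4·10° lat → SW at lon 140°, lat -50°.
Square 0, 7: +0·2° lon, +7·1° lat → SW at lon 140°, lat -43°.
Subsquare g=6, n=13: +6·0.0833333° lon, +13·0.0416667° lat → SW at lon 140.5°, lat -42.4583°.
Extended square 6, 9: +6·0.00833333° lon, +9·0.00416667° lat → SW at lon 140.55°, lat -42.4208°.
Cell spans 0.00833333° lon × 0.00416667° lat. Centre is SW corner plus half of each.
latitude -42.41875, longitude 140.55417.

-42.41875, 140.55417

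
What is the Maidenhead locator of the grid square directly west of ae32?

Longitude square 3; −1 → 2.
The latitude characters are unchanged.

AE22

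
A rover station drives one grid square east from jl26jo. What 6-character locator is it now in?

Longitude subsquare j = 9; +1 → 10 = k.
The latitude characters are unchanged.

JL26ko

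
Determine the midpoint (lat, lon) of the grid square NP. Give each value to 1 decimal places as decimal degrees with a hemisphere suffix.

65.0° N, 90.0° E

Field N=13, P=15: +13·20° lon, +15·10° lat → SW at lon 80°, lat 60°.
Cell spans 20° lon × 10° lat. Centre is SW corner plus half of each.
latitude 65.0° N, longitude 90.0° E.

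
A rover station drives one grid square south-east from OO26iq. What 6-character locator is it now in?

Longitude subsquare i = 8; +1 → 9 = j.
Latitude subsquare q = 16; −1 → 15 = p.

OO26jp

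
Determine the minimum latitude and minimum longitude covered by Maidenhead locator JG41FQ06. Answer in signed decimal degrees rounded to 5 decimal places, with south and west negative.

-28.30833, 8.41667

Field J=9, G=6: +9·20° lon, +6·10° lat → SW at lon 0°, lat -30°.
Square 4, 1: +4·2° lon, +1·1° lat → SW at lon 8°, lat -29°.
Subsquare f=5, q=16: +5·0.0833333° lon, +16·0.0416667° lat → SW at lon 8.41667°, lat -28.3333°.
Extended square 0, 6: +0·0.00833333° lon, +6·0.00416667° lat → SW at lon 8.41667°, lat -28.3083°.
latitude -28.30833, longitude 8.41667.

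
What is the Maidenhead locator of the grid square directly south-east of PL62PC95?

PL62qc04

Longitude extended square 9; +1 → 10, wraps to 0, carry into subsquare.
Longitude subsquare p = 15; +1 → 16 = q.
Latitude extended square 5; −1 → 4.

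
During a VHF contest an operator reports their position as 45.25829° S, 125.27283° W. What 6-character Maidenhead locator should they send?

CE74ir

Add 180° to longitude and 90° to latitude: 54.7272, 44.7417.
Field: lon ⌊54.7272/20⌋ = 2 → C; lat ⌊44.7417/10⌋ = 4 → E.
Square: lon ⌊14.7272/2⌋ = 7; lat ⌊4.7417/1⌋ = 4.
Subsquare: lon ⌊0.7272/0.0833333⌋ = 8 → i; lat ⌊0.7417/0.0416667⌋ = 17 → r.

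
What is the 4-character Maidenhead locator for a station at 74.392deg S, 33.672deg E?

KB65

Add 180° to longitude and 90° to latitude: 213.67, 15.61.
Field (20°×10°, letters A–R): lon ⌊213.67/20⌋ = 10 → K; lat ⌊15.61/10⌋ = 1 → B.
Square (2°×1°, digits 0–9): lon ⌊13.67/2⌋ = 6; lat ⌊5.61/1⌋ = 5.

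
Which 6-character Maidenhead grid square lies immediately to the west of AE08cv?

AE08bv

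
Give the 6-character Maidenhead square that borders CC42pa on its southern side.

CC41px

Latitude subsquare a = 0; −1 → -1, wraps to 23 = x, carry into square.
Latitude square 2; −1 → 1.
The longitude characters are unchanged.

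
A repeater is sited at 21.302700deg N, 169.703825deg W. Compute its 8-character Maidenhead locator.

Shift to the Maidenhead origin (180°W, 90°S): lon 10.29618, lat 111.30270.
Field: lon ⌊10.29618/20⌋ = 0 → A; lat ⌊111.30270/10⌋ = 11 → L.
Square: lon ⌊10.29618/2⌋ = 5; lat ⌊1.30270/1⌋ = 1.
Subsquare: lon ⌊0.29618/0.0833333⌋ = 3 → d; lat ⌊0.30270/0.0416667⌋ = 7 → h.
Extended square: lon ⌊0.04618/0.00833333⌋ = 5; lat ⌊0.01103/0.00416667⌋ = 2.

AL51dh52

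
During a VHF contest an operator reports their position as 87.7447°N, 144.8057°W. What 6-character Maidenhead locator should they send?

BR77or

Shift to the Maidenhead origin (180°W, 90°S): lon 35.1943, lat 177.7447.
Field: lon ⌊35.1943/20⌋ = 1 → B; lat ⌊177.7447/10⌋ = 17 → R.
Square: lon ⌊15.1943/2⌋ = 7; lat ⌊7.7447/1⌋ = 7.
Subsquare: lon ⌊1.1943/0.0833333⌋ = 14 → o; lat ⌊0.7447/0.0416667⌋ = 17 → r.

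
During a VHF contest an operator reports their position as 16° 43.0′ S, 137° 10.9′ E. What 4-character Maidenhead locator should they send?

PH83

Offset from 180°W / 90°S: lon 317.18°, lat 73.28°.
Field (20°×10°, letters A–R): 317.18/20 → 15 → P, 73.28/10 → 7 → H; chars PH.
Square (2°×1°, digits 0–9): 17.18/2 → 8, 3.28/1 → 3; chars 83.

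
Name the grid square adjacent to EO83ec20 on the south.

EO83eb29

Latitude extended square 0; −1 → -1, wraps to 9, carry into subsquare.
Latitude subsquare c = 2; −1 → 1 = b.
The longitude characters are unchanged.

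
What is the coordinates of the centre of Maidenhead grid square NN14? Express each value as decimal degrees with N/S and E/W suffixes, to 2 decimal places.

Field N=13, N=13: +13·20° lon, +13·10° lat → SW at lon 80°, lat 40°.
Square 1, 4: +1·2° lon, +4·1° lat → SW at lon 82°, lat 44°.
Cell spans 2° lon × 1° lat. Centre is SW corner plus half of each.
latitude 44.50° N, longitude 83.00° E.

44.50° N, 83.00° E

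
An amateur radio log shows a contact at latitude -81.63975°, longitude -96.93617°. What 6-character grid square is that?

Shift to the Maidenhead origin (180°W, 90°S): lon 83.0638, lat 8.3602.
Field (20°×10°, letters A–R): 83.0638/20 → 4 → E, 8.3602/10 → 0 → A; chars EA.
Square (2°×1°, digits 0–9): 3.0638/2 → 1, 8.3602/1 → 8; chars 18.
Subsquare (5′×2.5′, letters a–x): 1.0638/0.0833333 → 12 → m, 0.3602/0.0416667 → 8 → i; chars mi.

EA18mi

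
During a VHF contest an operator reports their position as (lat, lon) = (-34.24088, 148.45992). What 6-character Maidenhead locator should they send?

QF45fs

Offset from 180°W / 90°S: lon 328.4599°, lat 55.7591°.
Field (20°×10°, letters A–R): 328.4599/20 → 16 → Q, 55.7591/10 → 5 → F; chars QF.
Square (2°×1°, digits 0–9): 8.4599/2 → 4, 5.7591/1 → 5; chars 45.
Subsquare (5′×2.5′, letters a–x): 0.4599/0.0833333 → 5 → f, 0.7591/0.0416667 → 18 → s; chars fs.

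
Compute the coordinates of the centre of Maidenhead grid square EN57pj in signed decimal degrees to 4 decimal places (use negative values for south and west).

Field E=4, N=13: +4·20° lon, +13·10° lat → SW at lon -100°, lat 40°.
Square 5, 7: +5·2° lon, +7·1° lat → SW at lon -90°, lat 47°.
Subsquare p=15, j=9: +15·0.0833333° lon, +9·0.0416667° lat → SW at lon -88.75°, lat 47.375°.
Cell spans 0.0833333° lon × 0.0416667° lat. Centre is SW corner plus half of each.
latitude 47.3958, longitude -88.7083.

47.3958, -88.7083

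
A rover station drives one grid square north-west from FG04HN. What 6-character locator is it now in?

FG04go

Longitude subsquare h = 7; −1 → 6 = g.
Latitude subsquare n = 13; +1 → 14 = o.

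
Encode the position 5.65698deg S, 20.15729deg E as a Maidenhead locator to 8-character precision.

Shift to the Maidenhead origin (180°W, 90°S): lon 200.15729, lat 84.34302.
Field: lon ⌊200.15729/20⌋ = 10 → K; lat ⌊84.34302/10⌋ = 8 → I.
Square: lon ⌊0.15729/2⌋ = 0; lat ⌊4.34302/1⌋ = 4.
Subsquare: lon ⌊0.15729/0.0833333⌋ = 1 → b; lat ⌊0.34302/0.0416667⌋ = 8 → i.
Extended square: lon ⌊0.07396/0.00833333⌋ = 8; lat ⌊0.00969/0.00416667⌋ = 2.

KI04bi82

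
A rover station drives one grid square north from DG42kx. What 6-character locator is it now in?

Latitude subsquare x = 23; +1 → 24, wraps to 0 = a, carry into square.
Latitude square 2; +1 → 3.
The longitude characters are unchanged.

DG43ka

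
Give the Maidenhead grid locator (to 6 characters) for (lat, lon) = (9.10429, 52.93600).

Shift to the Maidenhead origin (180°W, 90°S): lon 232.9360, lat 99.1043.
Field: 232.9360/20 → 11 → L, 99.1043/10 → 9 → J; chars LJ.
Square: 12.9360/2 → 6, 9.1043/1 → 9; chars 69.
Subsquare: 0.9360/0.0833333 → 11 → l, 0.1043/0.0416667 → 2 → c; chars lc.

LJ69lc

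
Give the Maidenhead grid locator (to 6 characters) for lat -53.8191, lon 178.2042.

Offset from 180°W / 90°S: lon 358.2042°, lat 36.1809°.
Field: lon ⌊358.2042/20⌋ = 17 → R; lat ⌊36.1809/10⌋ = 3 → D.
Square: lon ⌊18.2042/2⌋ = 9; lat ⌊6.1809/1⌋ = 6.
Subsquare: lon ⌊0.2042/0.0833333⌋ = 2 → c; lat ⌊0.1809/0.0416667⌋ = 4 → e.

RD96ce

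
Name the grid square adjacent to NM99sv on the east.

NM99tv

Longitude subsquare s = 18; +1 → 19 = t.
The latitude characters are unchanged.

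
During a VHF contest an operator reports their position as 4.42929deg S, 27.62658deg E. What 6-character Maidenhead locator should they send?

KI35tn

Add 180° to longitude and 90° to latitude: 207.6266, 85.5707.
Field: 207.6266/20 → 10 → K, 85.5707/10 → 8 → I; chars KI.
Square: 7.6266/2 → 3, 5.5707/1 → 5; chars 35.
Subsquare: 1.6266/0.0833333 → 19 → t, 0.5707/0.0416667 → 13 → n; chars tn.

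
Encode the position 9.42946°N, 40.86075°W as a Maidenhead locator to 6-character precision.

GJ99nk

Shift to the Maidenhead origin (180°W, 90°S): lon 139.1393, lat 99.4295.
Field: lon ⌊139.1393/20⌋ = 6 → G; lat ⌊99.4295/10⌋ = 9 → J.
Square: lon ⌊19.1393/2⌋ = 9; lat ⌊9.4295/1⌋ = 9.
Subsquare: lon ⌊1.1393/0.0833333⌋ = 13 → n; lat ⌊0.4295/0.0416667⌋ = 10 → k.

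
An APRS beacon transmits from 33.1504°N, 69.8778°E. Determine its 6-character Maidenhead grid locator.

MM43wd

Add 180° to longitude and 90° to latitude: 249.8778, 123.1504.
Field: lon ⌊249.8778/20⌋ = 12 → M; lat ⌊123.1504/10⌋ = 12 → M.
Square: lon ⌊9.8778/2⌋ = 4; lat ⌊3.1504/1⌋ = 3.
Subsquare: lon ⌊1.8778/0.0833333⌋ = 22 → w; lat ⌊0.1504/0.0416667⌋ = 3 → d.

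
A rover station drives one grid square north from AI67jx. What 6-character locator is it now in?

Latitude subsquare x = 23; +1 → 24, wraps to 0 = a, carry into square.
Latitude square 7; +1 → 8.
The longitude characters are unchanged.

AI68ja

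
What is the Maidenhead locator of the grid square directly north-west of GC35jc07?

GC35ic98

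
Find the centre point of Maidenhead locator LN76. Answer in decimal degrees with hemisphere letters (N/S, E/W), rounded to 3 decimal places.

Field L=11, N=13: +11·20° lon, +13·10° lat → SW at lon 40°, lat 40°.
Square 7, 6: +7·2° lon, +6·1° lat → SW at lon 54°, lat 46°.
Cell spans 2° lon × 1° lat. Centre is SW corner plus half of each.
latitude 46.500° N, longitude 55.000° E.

46.500° N, 55.000° E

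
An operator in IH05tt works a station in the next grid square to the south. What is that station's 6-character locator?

IH05ts

Latitude subsquare t = 19; −1 → 18 = s.
The longitude characters are unchanged.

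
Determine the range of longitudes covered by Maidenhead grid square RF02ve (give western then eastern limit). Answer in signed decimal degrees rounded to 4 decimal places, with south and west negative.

161.7500, 161.8333

Field R=17, F=5: +17·20° lon, +5·10° lat → SW at lon 160°, lat -40°.
Square 0, 2: +0·2° lon, +2·1° lat → SW at lon 160°, lat -38°.
Subsquare v=21, e=4: +21·0.0833333° lon, +4·0.0416667° lat → SW at lon 161.75°, lat -37.8333°.
Cell spans 0.0833333° lon × 0.0416667° lat.
west 161.7500, east 161.8333.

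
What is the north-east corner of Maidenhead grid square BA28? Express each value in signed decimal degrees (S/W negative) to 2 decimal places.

-81.00, -154.00

Field B=1, A=0: +1·20° lon, +0·10° lat → SW at lon -160°, lat -90°.
Square 2, 8: +2·2° lon, +8·1° lat → SW at lon -156°, lat -82°.
Cell spans 2° lon × 1° lat. NE corner is SW corner plus one full cell.
latitude -81.00, longitude -154.00.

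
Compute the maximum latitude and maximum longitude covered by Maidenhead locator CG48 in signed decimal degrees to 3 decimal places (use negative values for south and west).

-21.000, -130.000

Field C=2, G=6: +2·20° lon, +6·10° lat → SW at lon -140°, lat -30°.
Square 4, 8: +4·2° lon, +8·1° lat → SW at lon -132°, lat -22°.
Cell spans 2° lon × 1° lat. NE corner is SW corner plus one full cell.
latitude -21.000, longitude -130.000.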